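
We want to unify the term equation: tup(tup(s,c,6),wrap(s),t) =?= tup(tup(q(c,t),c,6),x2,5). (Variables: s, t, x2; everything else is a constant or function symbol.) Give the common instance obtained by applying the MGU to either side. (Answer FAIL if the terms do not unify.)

tup(tup(q(c,5),c,6),wrap(q(c,5)),5)

Decompose tup/3: tup(s,c,6) =?= tup(q(c,t),c,6),  wrap(s) =?= x2,  t =?= 5.
Decompose tup/3: s =?= q(c,t),  c =?= c,  6 =?= 6.
Bind s := q(c,t); substituting into the one remaining equation that mentions s gives: wrap(q(c,t)) =?= x2.
Delete trivial equation c =?= c.
Delete trivial equation 6 =?= 6.
Bind x2 := wrap(q(c,t)); no other remaining equation mentions x2.
Bind t := 5. Substituting into the earlier bindings gives s := q(c,5), x2 := wrap(q(c,5)).
Applying the MGU to either side gives tup(tup(q(c,5),c,6),wrap(q(c,5)),5).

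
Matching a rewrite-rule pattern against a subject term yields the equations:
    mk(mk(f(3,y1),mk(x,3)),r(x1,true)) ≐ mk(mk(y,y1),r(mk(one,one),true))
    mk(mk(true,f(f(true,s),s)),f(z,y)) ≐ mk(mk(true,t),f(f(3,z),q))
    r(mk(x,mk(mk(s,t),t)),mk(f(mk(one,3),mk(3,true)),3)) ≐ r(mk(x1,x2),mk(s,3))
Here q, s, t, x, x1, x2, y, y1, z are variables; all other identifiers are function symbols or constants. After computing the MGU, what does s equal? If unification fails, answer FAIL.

FAIL

Decompose mk/2: mk(f(3,y1),mk(x,3)) ≐ mk(y,y1),  r(x1,true) ≐ r(mk(one,one),true).
Decompose mk/2: f(3,y1) ≐ y,  mk(x,3) ≐ y1.
Bind y := f(3,y1); substituting into the one remaining equation that mentions y gives: mk(mk(true,f(f(true,s),s)),f(z,f(3,y1))) ≐ mk(mk(true,t),f(f(3,z),q)).
Bind y1 := mk(x,3); substituting into the one remaining equation that mentions y1 gives: mk(mk(true,f(f(true,s),s)),f(z,f(3,mk(x,3)))) ≐ mk(mk(true,t),f(f(3,z),q)). Substituting into the earlier binding gives y := f(3,mk(x,3)).
Decompose r/2: x1 ≐ mk(one,one),  true ≐ true.
Bind x1 := mk(one,one); substituting into the one remaining equation that mentions x1 gives: r(mk(x,mk(mk(s,t),t)),mk(f(mk(one,3),mk(3,true)),3)) ≐ r(mk(mk(one,one),x2),mk(s,3)).
Delete trivial equation true ≐ true.
Decompose mk/2: mk(true,f(f(true,s),s)) ≐ mk(true,t),  f(z,f(3,mk(x,3))) ≐ f(f(3,z),q).
Decompose mk/2: true ≐ true,  f(f(true,s),s) ≐ t.
Delete trivial equation true ≐ true.
Bind t := f(f(true,s),s); substituting into the one remaining equation that mentions t gives: r(mk(x,mk(mk(s,f(f(true,s),s)),f(f(true,s),s))),mk(f(mk(one,3),mk(3,true)),3)) ≐ r(mk(mk(one,one),x2),mk(s,3)).
Decompose f/2: z ≐ f(3,z),  f(3,mk(x,3)) ≐ q.
Occurs check fails: z occurs in f(3,z); the equation z ≐ f(3,z) has no finite solution.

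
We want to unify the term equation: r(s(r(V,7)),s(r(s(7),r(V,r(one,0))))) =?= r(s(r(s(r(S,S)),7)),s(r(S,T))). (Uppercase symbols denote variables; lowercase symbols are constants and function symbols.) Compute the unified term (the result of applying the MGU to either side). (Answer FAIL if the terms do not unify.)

Decompose r/2: s(r(V,7)) =?= s(r(s(r(S,S)),7)),  s(r(s(7),r(V,r(one,0)))) =?= s(r(S,T)).
Decompose s/1: r(V,7) =?= r(s(r(S,S)),7).
Decompose r/2: V =?= s(r(S,S)),  7 =?= 7.
Bind V := s(r(S,S)); substituting into the one remaining equation that mentions V gives: s(r(s(7),r(s(r(S,S)),r(one,0)))) =?= s(r(S,T)).
Delete trivial equation 7 =?= 7.
Decompose s/1: r(s(7),r(s(r(S,S)),r(one,0))) =?= r(S,T).
Decompose r/2: s(7) =?= S,  r(s(r(S,S)),r(one,0)) =?= T.
Bind S := s(7); substituting into the remaining equation gives: r(s(r(s(7),s(7))),r(one,0)) =?= T. Substituting into the earlier binding gives V := s(r(s(7),s(7))).
Bind T := r(s(r(s(7),s(7))),r(one,0)).
Applying the MGU to either side gives r(s(r(s(r(s(7),s(7))),7)),s(r(s(7),r(s(r(s(7),s(7))),r(one,0))))).

r(s(r(s(r(s(7),s(7))),7)),s(r(s(7),r(s(r(s(7),s(7))),r(one,0)))))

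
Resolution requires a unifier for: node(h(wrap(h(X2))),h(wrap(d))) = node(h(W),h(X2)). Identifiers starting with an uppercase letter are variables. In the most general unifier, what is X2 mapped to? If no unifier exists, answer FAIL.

Decompose node/2: h(wrap(h(X2))) = h(W),  h(wrap(d)) = h(X2).
Decompose h/1: wrap(h(X2)) = W.
Bind W := wrap(h(X2)); no other remaining equation mentions W.
Decompose h/1: wrap(d) = X2.
Bind X2 := wrap(d). Substituting into the earlier binding gives W := wrap(h(wrap(d))).
MGU = { W -> wrap(h(wrap(d))), X2 -> wrap(d) }, so X2 -> wrap(d).

wrap(d)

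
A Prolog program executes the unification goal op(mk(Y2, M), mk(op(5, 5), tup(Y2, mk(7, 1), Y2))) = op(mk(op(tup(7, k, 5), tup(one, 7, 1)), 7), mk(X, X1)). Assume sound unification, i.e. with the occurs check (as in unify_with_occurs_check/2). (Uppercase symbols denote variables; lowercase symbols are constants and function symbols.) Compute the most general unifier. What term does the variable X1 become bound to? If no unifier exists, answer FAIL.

tup(op(tup(7, k, 5), tup(one, 7, 1)), mk(7, 1), op(tup(7, k, 5), tup(one, 7, 1)))

Decompose op/2: mk(Y2, M) = mk(op(tup(7, k, 5), tup(one, 7, 1)), 7),  mk(op(5, 5), tup(Y2, mk(7, 1), Y2)) = mk(X, X1).
Decompose mk/2: Y2 = op(tup(7, k, 5), tup(one, 7, 1)),  M = 7.
Bind Y2 := op(tup(7, k, 5), tup(one, 7, 1)); substituting into the one remaining equation that mentions Y2 gives: mk(op(5, 5), tup(op(tup(7, k, 5), tup(one, 7, 1)), mk(7, 1), op(tup(7, k, 5), tup(one, 7, 1)))) = mk(X, X1).
Bind M := 7; no other remaining equation mentions M.
Decompose mk/2: op(5, 5) = X,  tup(op(tup(7, k, 5), tup(one, 7, 1)), mk(7, 1), op(tup(7, k, 5), tup(one, 7, 1))) = X1.
Bind X := op(5, 5); no other remaining equation mentions X.
Bind X1 := tup(op(tup(7, k, 5), tup(one, 7, 1)), mk(7, 1), op(tup(7, k, 5), tup(one, 7, 1))).
MGU = { Y2 -> op(tup(7, k, 5), tup(one, 7, 1)), M -> 7, X -> op(5, 5), X1 -> tup(op(tup(7, k, 5), tup(one, 7, 1)), mk(7, 1), op(tup(7, k, 5), tup(one, 7, 1))) }, so X1 -> tup(op(tup(7, k, 5), tup(one, 7, 1)), mk(7, 1), op(tup(7, k, 5), tup(one, 7, 1))).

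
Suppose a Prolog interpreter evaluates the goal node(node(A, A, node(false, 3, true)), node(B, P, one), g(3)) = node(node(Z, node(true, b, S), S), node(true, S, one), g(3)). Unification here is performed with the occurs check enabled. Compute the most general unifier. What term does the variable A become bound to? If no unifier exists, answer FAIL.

node(true, b, node(false, 3, true))

Decompose node/3: node(A, A, node(false, 3, true)) = node(Z, node(true, b, S), S),  node(B, P, one) = node(true, S, one),  g(3) = g(3).
Decompose node/3: A = Z,  A = node(true, b, S),  node(false, 3, true) = S.
Bind A := Z; substituting into the one remaining equation that mentions A gives: Z = node(true, b, S).
Bind Z := node(true, b, S); no other remaining equation mentions Z. Substituting into the earlier binding gives A := node(true, b, S).
Bind S := node(false, 3, true); substituting into the one remaining equation that mentions S gives: node(B, P, one) = node(true, node(false, 3, true), one). Substituting into the earlier bindings gives A := node(true, b, node(false, 3, true)), Z := node(true, b, node(false, 3, true)).
Decompose node/3: B = true,  P = node(false, 3, true),  one = one.
Bind B := true; no other remaining equation mentions B.
Bind P := node(false, 3, true); no other remaining equation mentions P.
Delete trivial equation one = one.
Delete trivial equation g(3) = g(3).
MGU = { A ↦ node(true, b, node(false, 3, true)), Z ↦ node(true, b, node(false, 3, true)), S ↦ node(false, 3, true), B ↦ true, P ↦ node(false, 3, true) }, so A ↦ node(true, b, node(false, 3, true)).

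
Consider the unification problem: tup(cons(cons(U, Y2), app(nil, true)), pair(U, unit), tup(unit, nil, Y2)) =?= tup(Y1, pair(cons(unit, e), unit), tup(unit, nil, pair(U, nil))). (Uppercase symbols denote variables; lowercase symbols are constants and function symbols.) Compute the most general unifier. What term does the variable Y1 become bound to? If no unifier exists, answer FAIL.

Decompose tup/3: cons(cons(U, Y2), app(nil, true)) =?= Y1,  pair(U, unit) =?= pair(cons(unit, e), unit),  tup(unit, nil, Y2) =?= tup(unit, nil, pair(U, nil)).
Bind Y1 := cons(cons(U, Y2), app(nil, true)); no other remaining equation mentions Y1.
Decompose pair/2: U =?= cons(unit, e),  unit =?= unit.
Bind U := cons(unit, e); substituting into the one remaining equation that mentions U gives: tup(unit, nil, Y2) =?= tup(unit, nil, pair(cons(unit, e), nil)). Substituting into the earlier binding gives Y1 := cons(cons(cons(unit, e), Y2), app(nil, true)).
Delete trivial equation unit =?= unit.
Decompose tup/3: unit =?= unit,  nil =?= nil,  Y2 =?= pair(cons(unit, e), nil).
Delete trivial equation unit =?= unit.
Delete trivial equation nil =?= nil.
Bind Y2 := pair(cons(unit, e), nil). Substituting into the earlier binding gives Y1 := cons(cons(cons(unit, e), pair(cons(unit, e), nil)), app(nil, true)).
MGU = { Y1 := cons(cons(cons(unit, e), pair(cons(unit, e), nil)), app(nil, true)), U := cons(unit, e), Y2 := pair(cons(unit, e), nil) }, so Y1 := cons(cons(cons(unit, e), pair(cons(unit, e), nil)), app(nil, true)).

cons(cons(cons(unit, e), pair(cons(unit, e), nil)), app(nil, true))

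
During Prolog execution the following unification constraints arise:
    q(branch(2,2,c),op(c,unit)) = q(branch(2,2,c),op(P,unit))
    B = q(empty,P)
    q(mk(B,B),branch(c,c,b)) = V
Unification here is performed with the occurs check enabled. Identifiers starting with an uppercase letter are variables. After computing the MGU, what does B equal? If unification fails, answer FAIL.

Decompose q/2: branch(2,2,c) = branch(2,2,c),  op(c,unit) = op(P,unit).
Delete trivial equation branch(2,2,c) = branch(2,2,c).
Decompose op/2: c = P,  unit = unit.
Bind P := c; substituting into the one remaining equation that mentions P gives: B = q(empty,c).
Delete trivial equation unit = unit.
Bind B := q(empty,c); substituting into the remaining equation gives: q(mk(q(empty,c),q(empty,c)),branch(c,c,b)) = V.
Bind V := q(mk(q(empty,c),q(empty,c)),branch(c,c,b)).
MGU = { P ↦ c, B ↦ q(empty,c), V ↦ q(mk(q(empty,c),q(empty,c)),branch(c,c,b)) }, so B ↦ q(empty,c).

q(empty,c)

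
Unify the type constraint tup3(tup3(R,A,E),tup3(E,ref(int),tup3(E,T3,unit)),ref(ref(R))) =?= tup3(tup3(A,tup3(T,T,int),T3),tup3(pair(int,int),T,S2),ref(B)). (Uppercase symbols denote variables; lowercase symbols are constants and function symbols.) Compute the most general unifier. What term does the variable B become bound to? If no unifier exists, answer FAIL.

ref(tup3(ref(int),ref(int),int))

Decompose tup3/3: tup3(R,A,E) =?= tup3(A,tup3(T,T,int),T3),  tup3(E,ref(int),tup3(E,T3,unit)) =?= tup3(pair(int,int),T,S2),  ref(ref(R)) =?= ref(B).
Decompose tup3/3: R =?= A,  A =?= tup3(T,T,int),  E =?= T3.
Bind R := A; substituting into the one remaining equation that mentions R gives: ref(ref(A)) =?= ref(B).
Bind A := tup3(T,T,int); substituting into the one remaining equation that mentions A gives: ref(ref(tup3(T,T,int))) =?= ref(B). Substituting into the earlier binding gives R := tup3(T,T,int).
Bind E := T3; substituting into the one remaining equation that mentions E gives: tup3(T3,ref(int),tup3(T3,T3,unit)) =?= tup3(pair(int,int),T,S2).
Decompose tup3/3: T3 =?= pair(int,int),  ref(int) =?= T,  tup3(T3,T3,unit) =?= S2.
Bind T3 := pair(int,int); substituting into the one remaining equation that mentions T3 gives: tup3(pair(int,int),pair(int,int),unit) =?= S2. Substituting into the earlier binding gives E := pair(int,int).
Bind T := ref(int); substituting into the one remaining equation that mentions T gives: ref(ref(tup3(ref(int),ref(int),int))) =?= ref(B). Substituting into the earlier bindings gives R := tup3(ref(int),ref(int),int), A := tup3(ref(int),ref(int),int).
Bind S2 := tup3(pair(int,int),pair(int,int),unit); no other remaining equation mentions S2.
Decompose ref/1: ref(tup3(ref(int),ref(int),int)) =?= B.
Bind B := ref(tup3(ref(int),ref(int),int)).
MGU = { R ↦ tup3(ref(int),ref(int),int), A ↦ tup3(ref(int),ref(int),int), E ↦ pair(int,int), T3 ↦ pair(int,int), T ↦ ref(int), S2 ↦ tup3(pair(int,int),pair(int,int),unit), B ↦ ref(tup3(ref(int),ref(int),int)) }, so B ↦ ref(tup3(ref(int),ref(int),int)).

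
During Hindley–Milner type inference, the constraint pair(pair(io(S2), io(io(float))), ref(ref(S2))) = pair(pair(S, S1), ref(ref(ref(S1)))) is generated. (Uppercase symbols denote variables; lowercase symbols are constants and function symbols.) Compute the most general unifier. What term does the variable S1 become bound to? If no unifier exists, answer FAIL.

Decompose pair/2: pair(io(S2), io(io(float))) = pair(S, S1),  ref(ref(S2)) = ref(ref(ref(S1))).
Decompose pair/2: io(S2) = S,  io(io(float)) = S1.
Bind S := io(S2); no other remaining equation mentions S.
Bind S1 := io(io(float)); substituting into the remaining equation gives: ref(ref(S2)) = ref(ref(ref(io(io(float))))).
Decompose ref/1: ref(S2) = ref(ref(io(io(float)))).
Decompose ref/1: S2 = ref(io(io(float))).
Bind S2 := ref(io(io(float))). Substituting into the earlier binding gives S := io(ref(io(io(float)))).
MGU = { S -> io(ref(io(io(float)))), S1 -> io(io(float)), S2 -> ref(io(io(float))) }, so S1 -> io(io(float)).

io(io(float))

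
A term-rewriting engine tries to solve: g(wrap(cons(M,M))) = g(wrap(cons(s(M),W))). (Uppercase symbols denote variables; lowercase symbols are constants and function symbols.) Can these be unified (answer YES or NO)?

Decompose g/1: wrap(cons(M,M)) = wrap(cons(s(M),W)).
Decompose wrap/1: cons(M,M) = cons(s(M),W).
Decompose cons/2: M = s(M),  M = W.
Occurs check fails: M occurs in s(M); the equation M = s(M) has no finite solution.

NO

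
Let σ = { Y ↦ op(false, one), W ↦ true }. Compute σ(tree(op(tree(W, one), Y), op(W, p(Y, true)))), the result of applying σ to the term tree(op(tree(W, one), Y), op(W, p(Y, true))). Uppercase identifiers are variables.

tree(op(tree(true, one), op(false, one)), op(true, p(op(false, one), true)))

Replace each occurrence of Y with op(false, one).
Replace each occurrence of W with true.
Result: tree(op(tree(true, one), op(false, one)), op(true, p(op(false, one), true))).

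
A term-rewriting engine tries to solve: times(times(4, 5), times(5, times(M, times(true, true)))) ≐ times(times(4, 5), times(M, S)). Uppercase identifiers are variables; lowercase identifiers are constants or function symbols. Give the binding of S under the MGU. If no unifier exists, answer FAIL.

times(5, times(true, true))

Decompose times/2: times(4, 5) ≐ times(4, 5),  times(5, times(M, times(true, true))) ≐ times(M, S).
Delete trivial equation times(4, 5) ≐ times(4, 5).
Decompose times/2: 5 ≐ M,  times(M, times(true, true)) ≐ S.
Bind M := 5; substituting into the remaining equation gives: times(5, times(true, true)) ≐ S.
Bind S := times(5, times(true, true)).
MGU = { M := 5, S := times(5, times(true, true)) }, so S := times(5, times(true, true)).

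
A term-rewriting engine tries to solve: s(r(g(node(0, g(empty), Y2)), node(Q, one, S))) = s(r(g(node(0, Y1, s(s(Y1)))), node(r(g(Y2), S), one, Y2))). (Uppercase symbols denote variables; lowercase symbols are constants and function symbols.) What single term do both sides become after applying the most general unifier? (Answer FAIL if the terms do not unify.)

s(r(g(node(0, g(empty), s(s(g(empty))))), node(r(g(s(s(g(empty)))), s(s(g(empty)))), one, s(s(g(empty))))))

Decompose s/1: r(g(node(0, g(empty), Y2)), node(Q, one, S)) = r(g(node(0, Y1, s(s(Y1)))), node(r(g(Y2), S), one, Y2)).
Decompose r/2: g(node(0, g(empty), Y2)) = g(node(0, Y1, s(s(Y1)))),  node(Q, one, S) = node(r(g(Y2), S), one, Y2).
Decompose g/1: node(0, g(empty), Y2) = node(0, Y1, s(s(Y1))).
Decompose node/3: 0 = 0,  g(empty) = Y1,  Y2 = s(s(Y1)).
Delete trivial equation 0 = 0.
Bind Y1 := g(empty); substituting into the one remaining equation that mentions Y1 gives: Y2 = s(s(g(empty))).
Bind Y2 := s(s(g(empty))); substituting into the remaining equation gives: node(Q, one, S) = node(r(g(s(s(g(empty)))), S), one, s(s(g(empty)))).
Decompose node/3: Q = r(g(s(s(g(empty)))), S),  one = one,  S = s(s(g(empty))).
Bind Q := r(g(s(s(g(empty)))), S); no other remaining equation mentions Q.
Delete trivial equation one = one.
Bind S := s(s(g(empty))). Substituting into the earlier binding gives Q := r(g(s(s(g(empty)))), s(s(g(empty)))).
Applying the MGU to either side gives s(r(g(node(0, g(empty), s(s(g(empty))))), node(r(g(s(s(g(empty)))), s(s(g(empty)))), one, s(s(g(empty)))))).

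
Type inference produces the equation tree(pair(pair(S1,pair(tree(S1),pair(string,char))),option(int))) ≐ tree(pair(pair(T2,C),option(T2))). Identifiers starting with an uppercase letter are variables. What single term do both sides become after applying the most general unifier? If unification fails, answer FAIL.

tree(pair(pair(int,pair(tree(int),pair(string,char))),option(int)))

Decompose tree/1: pair(pair(S1,pair(tree(S1),pair(string,char))),option(int)) ≐ pair(pair(T2,C),option(T2)).
Decompose pair/2: pair(S1,pair(tree(S1),pair(string,char))) ≐ pair(T2,C),  option(int) ≐ option(T2).
Decompose pair/2: S1 ≐ T2,  pair(tree(S1),pair(string,char)) ≐ C.
Bind S1 := T2; substituting into the one remaining equation that mentions S1 gives: pair(tree(T2),pair(string,char)) ≐ C.
Bind C := pair(tree(T2),pair(string,char)); no other remaining equation mentions C.
Decompose option/1: int ≐ T2.
Bind T2 := int. Substituting into the earlier bindings gives S1 := int, C := pair(tree(int),pair(string,char)).
Applying the MGU to either side gives tree(pair(pair(int,pair(tree(int),pair(string,char))),option(int))).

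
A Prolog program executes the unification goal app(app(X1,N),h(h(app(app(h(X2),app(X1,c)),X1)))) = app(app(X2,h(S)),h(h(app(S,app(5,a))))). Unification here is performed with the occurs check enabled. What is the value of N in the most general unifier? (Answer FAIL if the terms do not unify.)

Decompose app/2: app(X1,N) = app(X2,h(S)),  h(h(app(app(h(X2),app(X1,c)),X1))) = h(h(app(S,app(5,a)))).
Decompose app/2: X1 = X2,  N = h(S).
Bind X1 := X2; substituting into the one remaining equation that mentions X1 gives: h(h(app(app(h(X2),app(X2,c)),X2))) = h(h(app(S,app(5,a)))).
Bind N := h(S); no other remaining equation mentions N.
Decompose h/1: h(app(app(h(X2),app(X2,c)),X2)) = h(app(S,app(5,a))).
Decompose h/1: app(app(h(X2),app(X2,c)),X2) = app(S,app(5,a)).
Decompose app/2: app(h(X2),app(X2,c)) = S,  X2 = app(5,a).
Bind S := app(h(X2),app(X2,c)); no other remaining equation mentions S. Substituting into the earlier binding gives N := h(app(h(X2),app(X2,c))).
Bind X2 := app(5,a). Substituting into the earlier bindings gives X1 := app(5,a), N := h(app(h(app(5,a)),app(app(5,a),c))), S := app(h(app(5,a)),app(app(5,a),c)).
MGU = { X1 ↦ app(5,a), N ↦ h(app(h(app(5,a)),app(app(5,a),c))), S ↦ app(h(app(5,a)),app(app(5,a),c)), X2 ↦ app(5,a) }, so N ↦ h(app(h(app(5,a)),app(app(5,a),c))).

h(app(h(app(5,a)),app(app(5,a),c)))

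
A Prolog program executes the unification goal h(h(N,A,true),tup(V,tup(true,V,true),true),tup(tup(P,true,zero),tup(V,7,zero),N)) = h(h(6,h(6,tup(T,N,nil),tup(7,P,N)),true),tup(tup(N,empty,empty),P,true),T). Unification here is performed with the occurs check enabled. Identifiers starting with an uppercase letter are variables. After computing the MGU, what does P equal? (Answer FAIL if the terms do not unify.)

tup(true,tup(6,empty,empty),true)

Decompose h/3: h(N,A,true) = h(6,h(6,tup(T,N,nil),tup(7,P,N)),true),  tup(V,tup(true,V,true),true) = tup(tup(N,empty,empty),P,true),  tup(tup(P,true,zero),tup(V,7,zero),N) = T.
Decompose h/3: N = 6,  A = h(6,tup(T,N,nil),tup(7,P,N)),  true = true.
Bind N := 6; substituting into the 3 remaining equations that mention N gives: A = h(6,tup(T,6,nil),tup(7,P,6)),  tup(V,tup(true,V,true),true) = tup(tup(6,empty,empty),P,true),  tup(tup(P,true,zero),tup(V,7,zero),6) = T.
Bind A := h(6,tup(T,6,nil),tup(7,P,6)); no other remaining equation mentions A.
Delete trivial equation true = true.
Decompose tup/3: V = tup(6,empty,empty),  tup(true,V,true) = P,  true = true.
Bind V := tup(6,empty,empty); substituting into the 2 remaining equations that mention V gives: tup(true,tup(6,empty,empty),true) = P,  tup(tup(P,true,zero),tup(tup(6,empty,empty),7,zero),6) = T.
Bind P := tup(true,tup(6,empty,empty),true); substituting into the one remaining equation that mentions P gives: tup(tup(tup(true,tup(6,empty,empty),true),true,zero),tup(tup(6,empty,empty),7,zero),6) = T. Substituting into the earlier binding gives A := h(6,tup(T,6,nil),tup(7,tup(true,tup(6,empty,empty),true),6)).
Delete trivial equation true = true.
Bind T := tup(tup(tup(true,tup(6,empty,empty),true),true,zero),tup(tup(6,empty,empty),7,zero),6). Substituting into the earlier binding gives A := h(6,tup(tup(tup(tup(true,tup(6,empty,empty),true),true,zero),tup(tup(6,empty,empty),7,zero),6),6,nil),tup(7,tup(true,tup(6,empty,empty),true),6)).
MGU = { N = 6, A = h(6,tup(tup(tup(tup(true,tup(6,empty,empty),true),true,zero),tup(tup(6,empty,empty),7,zero),6),6,nil),tup(7,tup(true,tup(6,empty,empty),true),6)), V = tup(6,empty,empty), P = tup(true,tup(6,empty,empty),true), T = tup(tup(tup(true,tup(6,empty,empty),true),true,zero),tup(tup(6,empty,empty),7,zero),6) }, so P = tup(true,tup(6,empty,empty),true).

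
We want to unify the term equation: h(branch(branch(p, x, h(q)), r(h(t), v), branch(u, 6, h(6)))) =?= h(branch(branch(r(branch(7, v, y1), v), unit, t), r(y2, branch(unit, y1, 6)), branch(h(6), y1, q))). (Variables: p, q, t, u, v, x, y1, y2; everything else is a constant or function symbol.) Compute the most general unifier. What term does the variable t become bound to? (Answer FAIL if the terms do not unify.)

Decompose h/1: branch(branch(p, x, h(q)), r(h(t), v), branch(u, 6, h(6))) =?= branch(branch(r(branch(7, v, y1), v), unit, t), r(y2, branch(unit, y1, 6)), branch(h(6), y1, q)).
Decompose branch/3: branch(p, x, h(q)) =?= branch(r(branch(7, v, y1), v), unit, t),  r(h(t), v) =?= r(y2, branch(unit, y1, 6)),  branch(u, 6, h(6)) =?= branch(h(6), y1, q).
Decompose branch/3: p =?= r(branch(7, v, y1), v),  x =?= unit,  h(q) =?= t.
Bind p := r(branch(7, v, y1), v); no other remaining equation mentions p.
Bind x := unit; no other remaining equation mentions x.
Bind t := h(q); substituting into the one remaining equation that mentions t gives: r(h(h(q)), v) =?= r(y2, branch(unit, y1, 6)).
Decompose r/2: h(h(q)) =?= y2,  v =?= branch(unit, y1, 6).
Bind y2 := h(h(q)); no other remaining equation mentions y2.
Bind v := branch(unit, y1, 6); no other remaining equation mentions v. Substituting into the earlier binding gives p := r(branch(7, branch(unit, y1, 6), y1), branch(unit, y1, 6)).
Decompose branch/3: u =?= h(6),  6 =?= y1,  h(6) =?= q.
Bind u := h(6); no other remaining equation mentions u.
Bind y1 := 6; no other remaining equation mentions y1. Substituting into the earlier bindings gives p := r(branch(7, branch(unit, 6, 6), 6), branch(unit, 6, 6)), v := branch(unit, 6, 6).
Bind q := h(6). Substituting into the earlier bindings gives t := h(h(6)), y2 := h(h(h(6))).
MGU = { p := r(branch(7, branch(unit, 6, 6), 6), branch(unit, 6, 6)), x := unit, t := h(h(6)), y2 := h(h(h(6))), v := branch(unit, 6, 6), u := h(6), y1 := 6, q := h(6) }, so t := h(h(6)).

h(h(6))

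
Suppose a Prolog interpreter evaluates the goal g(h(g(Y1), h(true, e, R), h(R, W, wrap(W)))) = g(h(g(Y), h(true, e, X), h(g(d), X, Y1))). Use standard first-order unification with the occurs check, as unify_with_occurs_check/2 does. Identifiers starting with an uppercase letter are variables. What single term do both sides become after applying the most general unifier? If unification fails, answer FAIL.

g(h(g(wrap(g(d))), h(true, e, g(d)), h(g(d), g(d), wrap(g(d)))))

Decompose g/1: h(g(Y1), h(true, e, R), h(R, W, wrap(W))) = h(g(Y), h(true, e, X), h(g(d), X, Y1)).
Decompose h/3: g(Y1) = g(Y),  h(true, e, R) = h(true, e, X),  h(R, W, wrap(W)) = h(g(d), X, Y1).
Decompose g/1: Y1 = Y.
Bind Y1 := Y; substituting into the one remaining equation that mentions Y1 gives: h(R, W, wrap(W)) = h(g(d), X, Y).
Decompose h/3: true = true,  e = e,  R = X.
Delete trivial equation true = true.
Delete trivial equation e = e.
Bind R := X; substituting into the remaining equation gives: h(X, W, wrap(W)) = h(g(d), X, Y).
Decompose h/3: X = g(d),  W = X,  wrap(W) = Y.
Bind X := g(d); substituting into the one remaining equation that mentions X gives: W = g(d). Substituting into the earlier binding gives R := g(d).
Bind W := g(d); substituting into the remaining equation gives: wrap(g(d)) = Y.
Bind Y := wrap(g(d)). Substituting into the earlier binding gives Y1 := wrap(g(d)).
Applying the MGU to either side gives g(h(g(wrap(g(d))), h(true, e, g(d)), h(g(d), g(d), wrap(g(d))))).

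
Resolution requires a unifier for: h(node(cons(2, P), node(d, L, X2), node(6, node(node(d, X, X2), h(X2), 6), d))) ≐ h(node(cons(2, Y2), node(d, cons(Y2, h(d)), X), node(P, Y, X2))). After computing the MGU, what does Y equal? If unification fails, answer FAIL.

Decompose h/1: node(cons(2, P), node(d, L, X2), node(6, node(node(d, X, X2), h(X2), 6), d)) ≐ node(cons(2, Y2), node(d, cons(Y2, h(d)), X), node(P, Y, X2)).
Decompose node/3: cons(2, P) ≐ cons(2, Y2),  node(d, L, X2) ≐ node(d, cons(Y2, h(d)), X),  node(6, node(node(d, X, X2), h(X2), 6), d) ≐ node(P, Y, X2).
Decompose cons/2: 2 ≐ 2,  P ≐ Y2.
Delete trivial equation 2 ≐ 2.
Bind P := Y2; substituting into the one remaining equation that mentions P gives: node(6, node(node(d, X, X2), h(X2), 6), d) ≐ node(Y2, Y, X2).
Decompose node/3: d ≐ d,  L ≐ cons(Y2, h(d)),  X2 ≐ X.
Delete trivial equation d ≐ d.
Bind L := cons(Y2, h(d)); no other remaining equation mentions L.
Bind X2 := X; substituting into the remaining equation gives: node(6, node(node(d, X, X), h(X), 6), d) ≐ node(Y2, Y, X).
Decompose node/3: 6 ≐ Y2,  node(node(d, X, X), h(X), 6) ≐ Y,  d ≐ X.
Bind Y2 := 6; no other remaining equation mentions Y2. Substituting into the earlier bindings gives P := 6, L := cons(6, h(d)).
Bind Y := node(node(d, X, X), h(X), 6); no other remaining equation mentions Y.
Bind X := d. Substituting into the earlier bindings gives X2 := d, Y := node(node(d, d, d), h(d), 6).
MGU = { P := 6, L := cons(6, h(d)), X2 := d, Y2 := 6, Y := node(node(d, d, d), h(d), 6), X := d }, so Y := node(node(d, d, d), h(d), 6).

node(node(d, d, d), h(d), 6)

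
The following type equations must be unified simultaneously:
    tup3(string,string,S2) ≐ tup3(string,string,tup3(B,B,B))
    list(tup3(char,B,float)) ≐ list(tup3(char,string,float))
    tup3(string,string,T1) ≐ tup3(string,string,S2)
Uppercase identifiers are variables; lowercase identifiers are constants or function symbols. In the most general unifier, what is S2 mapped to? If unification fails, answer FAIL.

Decompose tup3/3: string ≐ string,  string ≐ string,  S2 ≐ tup3(B,B,B).
Delete trivial equation string ≐ string.
Delete trivial equation string ≐ string.
Bind S2 := tup3(B,B,B); substituting into the one remaining equation that mentions S2 gives: tup3(string,string,T1) ≐ tup3(string,string,tup3(B,B,B)).
Decompose list/1: tup3(char,B,float) ≐ tup3(char,string,float).
Decompose tup3/3: char ≐ char,  B ≐ string,  float ≐ float.
Delete trivial equation char ≐ char.
Bind B := string; substituting into the one remaining equation that mentions B gives: tup3(string,string,T1) ≐ tup3(string,string,tup3(string,string,string)). Substituting into the earlier binding gives S2 := tup3(string,string,string).
Delete trivial equation float ≐ float.
Decompose tup3/3: string ≐ string,  string ≐ string,  T1 ≐ tup3(string,string,string).
Delete trivial equation string ≐ string.
Delete trivial equation string ≐ string.
Bind T1 := tup3(string,string,string).
MGU = { S2 := tup3(string,string,string), B := string, T1 := tup3(string,string,string) }, so S2 := tup3(string,string,string).

tup3(string,string,string)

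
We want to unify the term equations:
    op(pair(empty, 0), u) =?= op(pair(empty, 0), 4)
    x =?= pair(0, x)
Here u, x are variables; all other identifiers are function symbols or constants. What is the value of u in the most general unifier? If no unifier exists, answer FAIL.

FAIL

Decompose op/2: pair(empty, 0) =?= pair(empty, 0),  u =?= 4.
Delete trivial equation pair(empty, 0) =?= pair(empty, 0).
Bind u := 4; no other remaining equation mentions u.
Occurs check fails: x occurs in pair(0, x); the equation x =?= pair(0, x) has no finite solution.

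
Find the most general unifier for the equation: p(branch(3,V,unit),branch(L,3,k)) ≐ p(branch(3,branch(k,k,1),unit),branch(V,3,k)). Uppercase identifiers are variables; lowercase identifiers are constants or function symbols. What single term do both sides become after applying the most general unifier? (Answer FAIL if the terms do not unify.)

Decompose p/2: branch(3,V,unit) ≐ branch(3,branch(k,k,1),unit),  branch(L,3,k) ≐ branch(V,3,k).
Decompose branch/3: 3 ≐ 3,  V ≐ branch(k,k,1),  unit ≐ unit.
Delete trivial equation 3 ≐ 3.
Bind V := branch(k,k,1); substituting into the one remaining equation that mentions V gives: branch(L,3,k) ≐ branch(branch(k,k,1),3,k).
Delete trivial equation unit ≐ unit.
Decompose branch/3: L ≐ branch(k,k,1),  3 ≐ 3,  k ≐ k.
Bind L := branch(k,k,1); no other remaining equation mentions L.
Delete trivial equation 3 ≐ 3.
Delete trivial equation k ≐ k.
Applying the MGU to either side gives p(branch(3,branch(k,k,1),unit),branch(branch(k,k,1),3,k)).

p(branch(3,branch(k,k,1),unit),branch(branch(k,k,1),3,k))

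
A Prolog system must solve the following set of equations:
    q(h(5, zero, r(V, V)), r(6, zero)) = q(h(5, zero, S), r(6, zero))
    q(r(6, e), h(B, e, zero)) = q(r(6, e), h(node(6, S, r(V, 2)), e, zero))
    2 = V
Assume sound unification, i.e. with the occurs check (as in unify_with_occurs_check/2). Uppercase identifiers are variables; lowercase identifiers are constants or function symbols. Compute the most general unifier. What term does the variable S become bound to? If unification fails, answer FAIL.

Decompose q/2: h(5, zero, r(V, V)) = h(5, zero, S),  r(6, zero) = r(6, zero).
Decompose h/3: 5 = 5,  zero = zero,  r(V, V) = S.
Delete trivial equation 5 = 5.
Delete trivial equation zero = zero.
Bind S := r(V, V); substituting into the one remaining equation that mentions S gives: q(r(6, e), h(B, e, zero)) = q(r(6, e), h(node(6, r(V, V), r(V, 2)), e, zero)).
Delete trivial equation r(6, zero) = r(6, zero).
Decompose q/2: r(6, e) = r(6, e),  h(B, e, zero) = h(node(6, r(V, V), r(V, 2)), e, zero).
Delete trivial equation r(6, e) = r(6, e).
Decompose h/3: B = node(6, r(V, V), r(V, 2)),  e = e,  zero = zero.
Bind B := node(6, r(V, V), r(V, 2)); no other remaining equation mentions B.
Delete trivial equation e = e.
Delete trivial equation zero = zero.
Bind V := 2. Substituting into the earlier bindings gives S := r(2, 2), B := node(6, r(2, 2), r(2, 2)).
MGU = { S ↦ r(2, 2), B ↦ node(6, r(2, 2), r(2, 2)), V ↦ 2 }, so S ↦ r(2, 2).

r(2, 2)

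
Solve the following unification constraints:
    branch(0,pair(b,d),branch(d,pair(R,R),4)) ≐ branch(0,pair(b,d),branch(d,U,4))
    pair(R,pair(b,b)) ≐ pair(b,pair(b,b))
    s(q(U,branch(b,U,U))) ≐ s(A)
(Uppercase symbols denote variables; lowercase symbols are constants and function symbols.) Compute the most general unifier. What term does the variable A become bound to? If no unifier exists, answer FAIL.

q(pair(b,b),branch(b,pair(b,b),pair(b,b)))

Decompose branch/3: 0 ≐ 0,  pair(b,d) ≐ pair(b,d),  branch(d,pair(R,R),4) ≐ branch(d,U,4).
Delete trivial equation 0 ≐ 0.
Delete trivial equation pair(b,d) ≐ pair(b,d).
Decompose branch/3: d ≐ d,  pair(R,R) ≐ U,  4 ≐ 4.
Delete trivial equation d ≐ d.
Bind U := pair(R,R); substituting into the one remaining equation that mentions U gives: s(q(pair(R,R),branch(b,pair(R,R),pair(R,R)))) ≐ s(A).
Delete trivial equation 4 ≐ 4.
Decompose pair/2: R ≐ b,  pair(b,b) ≐ pair(b,b).
Bind R := b; substituting into the one remaining equation that mentions R gives: s(q(pair(b,b),branch(b,pair(b,b),pair(b,b)))) ≐ s(A). Substituting into the earlier binding gives U := pair(b,b).
Delete trivial equation pair(b,b) ≐ pair(b,b).
Decompose s/1: q(pair(b,b),branch(b,pair(b,b),pair(b,b))) ≐ A.
Bind A := q(pair(b,b),branch(b,pair(b,b),pair(b,b))).
MGU = { U := pair(b,b), R := b, A := q(pair(b,b),branch(b,pair(b,b),pair(b,b))) }, so A := q(pair(b,b),branch(b,pair(b,b),pair(b,b))).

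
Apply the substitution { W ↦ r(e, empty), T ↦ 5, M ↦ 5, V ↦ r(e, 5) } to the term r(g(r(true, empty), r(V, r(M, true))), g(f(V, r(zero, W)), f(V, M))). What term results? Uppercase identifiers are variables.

r(g(r(true, empty), r(r(e, 5), r(5, true))), g(f(r(e, 5), r(zero, r(e, empty))), f(r(e, 5), 5)))

Replace each occurrence of W with r(e, empty).
Replace each occurrence of M with 5.
Replace each occurrence of V with r(e, 5).
Result: r(g(r(true, empty), r(r(e, 5), r(5, true))), g(f(r(e, 5), r(zero, r(e, empty))), f(r(e, 5), 5))).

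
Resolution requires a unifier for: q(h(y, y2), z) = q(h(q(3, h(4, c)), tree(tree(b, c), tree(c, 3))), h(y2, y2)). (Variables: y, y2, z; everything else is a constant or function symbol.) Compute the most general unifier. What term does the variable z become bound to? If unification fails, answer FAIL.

Decompose q/2: h(y, y2) = h(q(3, h(4, c)), tree(tree(b, c), tree(c, 3))),  z = h(y2, y2).
Decompose h/2: y = q(3, h(4, c)),  y2 = tree(tree(b, c), tree(c, 3)).
Bind y := q(3, h(4, c)); no other remaining equation mentions y.
Bind y2 := tree(tree(b, c), tree(c, 3)); substituting into the remaining equation gives: z = h(tree(tree(b, c), tree(c, 3)), tree(tree(b, c), tree(c, 3))).
Bind z := h(tree(tree(b, c), tree(c, 3)), tree(tree(b, c), tree(c, 3))).
MGU = { y ↦ q(3, h(4, c)), y2 ↦ tree(tree(b, c), tree(c, 3)), z ↦ h(tree(tree(b, c), tree(c, 3)), tree(tree(b, c), tree(c, 3))) }, so z ↦ h(tree(tree(b, c), tree(c, 3)), tree(tree(b, c), tree(c, 3))).

h(tree(tree(b, c), tree(c, 3)), tree(tree(b, c), tree(c, 3)))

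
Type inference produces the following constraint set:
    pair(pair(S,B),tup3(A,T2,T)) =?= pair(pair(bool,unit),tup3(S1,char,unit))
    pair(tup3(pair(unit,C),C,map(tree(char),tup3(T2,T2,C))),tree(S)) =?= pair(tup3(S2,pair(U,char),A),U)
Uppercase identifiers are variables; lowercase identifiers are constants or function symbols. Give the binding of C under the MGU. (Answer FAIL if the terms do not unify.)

Decompose pair/2: pair(S,B) =?= pair(bool,unit),  tup3(A,T2,T) =?= tup3(S1,char,unit).
Decompose pair/2: S =?= bool,  B =?= unit.
Bind S := bool; substituting into the one remaining equation that mentions S gives: pair(tup3(pair(unit,C),C,map(tree(char),tup3(T2,T2,C))),tree(bool)) =?= pair(tup3(S2,pair(U,char),A),U).
Bind B := unit; no other remaining equation mentions B.
Decompose tup3/3: A =?= S1,  T2 =?= char,  T =?= unit.
Bind A := S1; substituting into the one remaining equation that mentions A gives: pair(tup3(pair(unit,C),C,map(tree(char),tup3(T2,T2,C))),tree(bool)) =?= pair(tup3(S2,pair(U,char),S1),U).
Bind T2 := char; substituting into the one remaining equation that mentions T2 gives: pair(tup3(pair(unit,C),C,map(tree(char),tup3(char,char,C))),tree(bool)) =?= pair(tup3(S2,pair(U,char),S1),U).
Bind T := unit; no other remaining equation mentions T.
Decompose pair/2: tup3(pair(unit,C),C,map(tree(char),tup3(char,char,C))) =?= tup3(S2,pair(U,char),S1),  tree(bool) =?= U.
Decompose tup3/3: pair(unit,C) =?= S2,  C =?= pair(U,char),  map(tree(char),tup3(char,char,C)) =?= S1.
Bind S2 := pair(unit,C); no other remaining equation mentions S2.
Bind C := pair(U,char); substituting into the one remaining equation that mentions C gives: map(tree(char),tup3(char,char,pair(U,char))) =?= S1. Substituting into the earlier binding gives S2 := pair(unit,pair(U,char)).
Bind S1 := map(tree(char),tup3(char,char,pair(U,char))); no other remaining equation mentions S1. Substituting into the earlier binding gives A := map(tree(char),tup3(char,char,pair(U,char))).
Bind U := tree(bool). Substituting into the earlier bindings gives A := map(tree(char),tup3(char,char,pair(tree(bool),char))), S2 := pair(unit,pair(tree(bool),char)), C := pair(tree(bool),char), S1 := map(tree(char),tup3(char,char,pair(tree(bool),char))).
MGU = { S ↦ bool, B ↦ unit, A ↦ map(tree(char),tup3(char,char,pair(tree(bool),char))), T2 ↦ char, T ↦ unit, S2 ↦ pair(unit,pair(tree(bool),char)), C ↦ pair(tree(bool),char), S1 ↦ map(tree(char),tup3(char,char,pair(tree(bool),char))), U ↦ tree(bool) }, so C ↦ pair(tree(bool),char).

pair(tree(bool),char)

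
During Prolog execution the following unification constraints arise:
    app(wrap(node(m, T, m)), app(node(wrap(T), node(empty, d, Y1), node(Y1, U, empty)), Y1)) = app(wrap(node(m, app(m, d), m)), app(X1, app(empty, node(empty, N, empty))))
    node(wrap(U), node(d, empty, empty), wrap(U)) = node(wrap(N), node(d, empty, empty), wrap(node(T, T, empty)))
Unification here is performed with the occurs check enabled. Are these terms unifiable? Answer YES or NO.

YES

Decompose app/2: wrap(node(m, T, m)) = wrap(node(m, app(m, d), m)),  app(node(wrap(T), node(empty, d, Y1), node(Y1, U, empty)), Y1) = app(X1, app(empty, node(empty, N, empty))).
Decompose wrap/1: node(m, T, m) = node(m, app(m, d), m).
Decompose node/3: m = m,  T = app(m, d),  m = m.
Delete trivial equation m = m.
Bind T := app(m, d); substituting into the 2 remaining equations that mention T gives: app(node(wrap(app(m, d)), node(empty, d, Y1), node(Y1, U, empty)), Y1) = app(X1, app(empty, node(empty, N, empty))),  node(wrap(U), node(d, empty, empty), wrap(U)) = node(wrap(N), node(d, empty, empty), wrap(node(app(m, d), app(m, d), empty))).
Delete trivial equation m = m.
Decompose app/2: node(wrap(app(m, d)), node(empty, d, Y1), node(Y1, U, empty)) = X1,  Y1 = app(empty, node(empty, N, empty)).
Bind X1 := node(wrap(app(m, d)), node(empty, d, Y1), node(Y1, U, empty)); no other remaining equation mentions X1.
Bind Y1 := app(empty, node(empty, N, empty)); no other remaining equation mentions Y1. Substituting into the earlier binding gives X1 := node(wrap(app(m, d)), node(empty, d, app(empty, node(empty, N, empty))), node(app(empty, node(empty, N, empty)), U, empty)).
Decompose node/3: wrap(U) = wrap(N),  node(d, empty, empty) = node(d, empty, empty),  wrap(U) = wrap(node(app(m, d), app(m, d), empty)).
Decompose wrap/1: U = N.
Bind U := N; substituting into the one remaining equation that mentions U gives: wrap(N) = wrap(node(app(m, d), app(m, d), empty)). Substituting into the earlier binding gives X1 := node(wrap(app(m, d)), node(empty, d, app(empty, node(empty, N, empty))), node(app(empty, node(empty, N, empty)), N, empty)).
Delete trivial equation node(d, empty, empty) = node(d, empty, empty).
Decompose wrap/1: N = node(app(m, d), app(m, d), empty).
Bind N := node(app(m, d), app(m, d), empty). Substituting into the earlier bindings gives X1 := node(wrap(app(m, d)), node(empty, d, app(empty, node(empty, node(app(m, d), app(m, d), empty), empty))), node(app(empty, node(empty, node(app(m, d), app(m, d), empty), empty)), node(app(m, d), app(m, d), empty), empty)), Y1 := app(empty, node(empty, node(app(m, d), app(m, d), empty), empty)), U := node(app(m, d), app(m, d), empty).
No equations remain and no clash or occurs-check failure arose, so a unifier exists.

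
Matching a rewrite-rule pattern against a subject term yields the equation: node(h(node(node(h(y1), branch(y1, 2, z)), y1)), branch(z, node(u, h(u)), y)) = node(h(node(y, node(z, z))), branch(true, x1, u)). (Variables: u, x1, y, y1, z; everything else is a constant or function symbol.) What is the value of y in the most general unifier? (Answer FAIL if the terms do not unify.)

node(h(node(true, true)), branch(node(true, true), 2, true))

Decompose node/2: h(node(node(h(y1), branch(y1, 2, z)), y1)) = h(node(y, node(z, z))),  branch(z, node(u, h(u)), y) = branch(true, x1, u).
Decompose h/1: node(node(h(y1), branch(y1, 2, z)), y1) = node(y, node(z, z)).
Decompose node/2: node(h(y1), branch(y1, 2, z)) = y,  y1 = node(z, z).
Bind y := node(h(y1), branch(y1, 2, z)); substituting into the one remaining equation that mentions y gives: branch(z, node(u, h(u)), node(h(y1), branch(y1, 2, z))) = branch(true, x1, u).
Bind y1 := node(z, z); substituting into the remaining equation gives: branch(z, node(u, h(u)), node(h(node(z, z)), branch(node(z, z), 2, z))) = branch(true, x1, u). Substituting into the earlier binding gives y := node(h(node(z, z)), branch(node(z, z), 2, z)).
Decompose branch/3: z = true,  node(u, h(u)) = x1,  node(h(node(z, z)), branch(node(z, z), 2, z)) = u.
Bind z := true; substituting into the one remaining equation that mentions z gives: node(h(node(true, true)), branch(node(true, true), 2, true)) = u. Substituting into the earlier bindings gives y := node(h(node(true, true)), branch(node(true, true), 2, true)), y1 := node(true, true).
Bind x1 := node(u, h(u)); no other remaining equation mentions x1.
Bind u := node(h(node(true, true)), branch(node(true, true), 2, true)). Substituting into the earlier binding gives x1 := node(node(h(node(true, true)), branch(node(true, true), 2, true)), h(node(h(node(true, true)), branch(node(true, true), 2, true)))).
MGU = { y := node(h(node(true, true)), branch(node(true, true), 2, true)), y1 := node(true, true), z := true, x1 := node(node(h(node(true, true)), branch(node(true, true), 2, true)), h(node(h(node(true, true)), branch(node(true, true), 2, true)))), u := node(h(node(true, true)), branch(node(true, true), 2, true)) }, so y := node(h(node(true, true)), branch(node(true, true), 2, true)).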